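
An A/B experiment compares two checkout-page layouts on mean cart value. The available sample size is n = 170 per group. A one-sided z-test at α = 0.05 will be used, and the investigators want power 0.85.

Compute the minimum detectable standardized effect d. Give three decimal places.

d ≈ 0.291

Need Φ(δ − 1.645) = 0.85, so δ = 1.645 + 1.036 = 2.681.
δ = d·√(n/2) ⇒ d = δ/√(n/2) = 2.681/√(170/2) = 0.2908.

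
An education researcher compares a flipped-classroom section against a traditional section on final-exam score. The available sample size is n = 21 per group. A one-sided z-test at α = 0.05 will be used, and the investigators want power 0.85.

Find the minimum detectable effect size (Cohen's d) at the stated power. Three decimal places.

d ≈ 0.827

Need Φ(δ − 1.645) = 0.85, so δ = 1.645 + 1.036 = 2.681.
δ = d·√(n/2) ⇒ d = δ/√(n/2) = 2.681/√(21/2) = 0.8275.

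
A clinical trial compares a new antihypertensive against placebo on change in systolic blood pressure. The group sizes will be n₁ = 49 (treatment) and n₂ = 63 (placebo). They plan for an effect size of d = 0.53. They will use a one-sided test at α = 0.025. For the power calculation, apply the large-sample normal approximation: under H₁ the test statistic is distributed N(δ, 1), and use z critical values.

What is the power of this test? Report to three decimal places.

Noncentrality parameter: δ = d / √(1/n₁ + 1/n₂) = 0.53 / √(1/49 + 1/63) = 2.7825
One-sided α = 0.025 → critical value z_{0.025} = 1.960.
Power = Φ(δ − 1.960) = Φ(0.823) = 0.7946.

Power ≈ 0.795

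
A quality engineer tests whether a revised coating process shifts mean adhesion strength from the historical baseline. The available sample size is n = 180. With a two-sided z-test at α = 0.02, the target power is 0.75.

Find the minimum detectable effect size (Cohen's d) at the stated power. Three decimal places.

d ≈ 0.224

Required noncentrality: δ = z_{0.01} + z_{0.25} = 2.326 + 0.674 = 3.001.
(The second rejection-region term Φ(−δ − z_{α/2}) is negligible and dropped.)
δ = d·√n ⇒ d = δ/√n = 3.001/√180 = 0.2237.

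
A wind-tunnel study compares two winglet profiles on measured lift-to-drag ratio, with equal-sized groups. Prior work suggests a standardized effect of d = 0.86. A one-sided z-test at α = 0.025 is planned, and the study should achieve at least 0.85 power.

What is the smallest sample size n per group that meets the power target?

n = 25 per group

For power 0.85 need Φ(δ − z_{0.025}) = 0.85, so δ = z_{0.025} + z_{0.15} = 1.960 + 1.036 = 2.996.
δ = d·√(n/2) ⇒ n = 2(δ/d)² = 2 × (2.996 / 0.86)² = 24.28.
Round up to the next whole unit.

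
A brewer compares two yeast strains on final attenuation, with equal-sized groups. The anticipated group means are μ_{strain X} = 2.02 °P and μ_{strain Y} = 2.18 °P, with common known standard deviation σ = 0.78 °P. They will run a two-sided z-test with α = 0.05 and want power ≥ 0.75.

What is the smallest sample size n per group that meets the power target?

n = 330 per group

Standardized effect: d = |μ_{strain X} − μ_{strain Y}| / σ = |2.02 − 2.18| / 0.78 = 0.2051
For power 0.75 need Φ(δ − z_{0.025}) = 0.75, so δ = z_{0.025} + z_{0.25} = 1.960 + 0.674 = 2.634.
(The Φ(−δ − z_{α/2}) term is vanishingly small for δ > 0 and is dropped in the standard sample-size formula.)
δ = d·√(n/2) ⇒ n = 2(δ/d)² = 2 × (2.634 / 0.2051)² = 329.88.
Round up to the next whole unit.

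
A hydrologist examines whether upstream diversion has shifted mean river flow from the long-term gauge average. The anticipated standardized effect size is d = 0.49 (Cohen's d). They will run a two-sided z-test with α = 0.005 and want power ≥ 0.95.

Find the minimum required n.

n = 83

Set Φ(δ − 2.807) = 0.95; then δ − 2.807 = Φ⁻¹(0.95) = 1.645, giving δ = 4.452.
(For δ > 0 the lower-tail rejection region contributes negligibly to power, so the one-term inversion is standard.)
δ = d·√n ⇒ n = (δ/d)² = (4.452 / 0.49)² = 82.55.
Rounding up, n = 83.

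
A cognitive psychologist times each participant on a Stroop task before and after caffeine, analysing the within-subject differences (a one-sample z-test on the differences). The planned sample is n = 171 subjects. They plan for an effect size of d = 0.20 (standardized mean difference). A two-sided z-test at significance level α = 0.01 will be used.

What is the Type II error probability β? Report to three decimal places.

Noncentrality parameter: δ = d·√n = 0.20 × √171 = 2.6153
Two-sided α = 0.01 → critical value z_{0.005} = 2.576.
Power = Φ(δ − 2.576) + Φ(−δ − 2.576) = Φ(0.040) + Φ(-5.191) = 0.5158 + 0.0000 = 0.5158.
Type II error: β = 1 − power = 1 − 0.5158 = 0.4842.

β ≈ 0.484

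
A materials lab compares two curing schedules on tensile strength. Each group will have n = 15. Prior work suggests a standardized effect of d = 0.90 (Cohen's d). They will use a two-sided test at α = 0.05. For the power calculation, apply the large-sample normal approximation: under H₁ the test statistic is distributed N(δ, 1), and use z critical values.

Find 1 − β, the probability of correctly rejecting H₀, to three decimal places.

Noncentrality parameter: λ = d·√(n/2) = 0.90 × √(15/2) = 2.4648
Two-sided α = 0.05 → critical value z_{0.025} = 1.960.
Power = Φ(λ − 1.960) + Φ(−λ − 1.960) = Φ(0.505) + Φ(-4.425) = 0.6931 + 0.0000 = 0.6932.

Power ≈ 0.693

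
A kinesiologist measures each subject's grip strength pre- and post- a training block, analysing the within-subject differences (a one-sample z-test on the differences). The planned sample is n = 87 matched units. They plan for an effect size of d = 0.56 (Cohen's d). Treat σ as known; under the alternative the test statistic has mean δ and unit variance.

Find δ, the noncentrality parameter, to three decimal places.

δ ≈ 5.223

The noncentrality parameter scales effect size by the design's sample-size factor: δ = d·√n = 0.56 × √87 = 5.2233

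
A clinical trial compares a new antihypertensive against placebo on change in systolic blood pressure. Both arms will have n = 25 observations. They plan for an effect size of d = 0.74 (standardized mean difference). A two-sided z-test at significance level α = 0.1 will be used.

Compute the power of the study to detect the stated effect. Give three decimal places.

Power ≈ 0.834

Noncentrality parameter: δ = d·√(n/2) = 0.74 × √(25/2) = 2.6163
Two-sided α = 0.1 → critical value z_{0.05} = 1.645.
Power = Φ(δ − 1.645) + Φ(−δ − 1.645) = Φ(0.971) + Φ(-4.261) = 0.8343 + 0.0000 = 0.8343.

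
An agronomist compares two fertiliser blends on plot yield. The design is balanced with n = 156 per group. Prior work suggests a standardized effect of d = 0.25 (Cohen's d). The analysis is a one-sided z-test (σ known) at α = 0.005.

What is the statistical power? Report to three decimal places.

Noncentrality parameter: δ = d·√(n/2) = 0.25 × √(156/2) = 2.2079
One-sided α = 0.005 → critical value z_{0.005} = 2.576.
Power = P(Z > 2.576 − δ) = Φ(-0.368) = 0.3565.

Power ≈ 0.356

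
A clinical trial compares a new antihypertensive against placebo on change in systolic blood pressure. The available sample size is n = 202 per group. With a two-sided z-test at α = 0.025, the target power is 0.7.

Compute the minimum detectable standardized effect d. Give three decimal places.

d ≈ 0.275

Need Φ(δ − 2.241) = 0.7, so δ = 2.241 + 0.524 = 2.766.
(The second rejection-region term Φ(−δ − z_{α/2}) is negligible and dropped.)
δ = d·√(n/2) ⇒ d = δ/√(n/2) = 2.766/√(202/2) = 0.2752.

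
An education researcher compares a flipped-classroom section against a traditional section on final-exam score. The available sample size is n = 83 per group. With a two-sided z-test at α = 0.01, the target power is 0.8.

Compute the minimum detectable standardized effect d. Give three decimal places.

Need Φ(δ − 2.576) = 0.8, so δ = 2.576 + 0.842 = 3.417.
(Lower-tail contribution to power is negligible for δ > 0.)
δ = d·√(n/2) ⇒ d = δ/√(n/2) = 3.417/√(83/2) = 0.5305.

d ≈ 0.530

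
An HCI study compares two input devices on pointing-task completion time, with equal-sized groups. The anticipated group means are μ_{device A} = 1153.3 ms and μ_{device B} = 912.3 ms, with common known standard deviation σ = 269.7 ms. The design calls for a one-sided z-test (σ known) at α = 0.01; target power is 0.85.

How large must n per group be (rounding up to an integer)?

Standardized effect: d = |μ_{device A} − μ_{device B}| / σ = |1153.3 − 912.3| / 269.7 = 0.8936
Set Φ(δ − 2.326) = 0.85; then δ − 2.326 = Φ⁻¹(0.85) = 1.036, giving δ = 3.363.
δ = d·√(n/2) ⇒ n = 2(δ/d)² = 2 × (3.363 / 0.8936)² = 28.32.
Rounding up, n = 29 per group.

n = 29 per group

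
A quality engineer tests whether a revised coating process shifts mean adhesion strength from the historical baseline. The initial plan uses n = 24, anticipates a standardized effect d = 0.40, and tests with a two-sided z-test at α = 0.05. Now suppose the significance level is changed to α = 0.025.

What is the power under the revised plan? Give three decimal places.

Power ≈ 0.389

δ = d·√n = 0.40 × √24 = 1.9596 (unchanged). New critical value: z_{0.0125} = 2.241.
Revised power = Φ(δ − 2.241) + Φ(−δ − 2.241) = Φ(-0.282) + Φ(-4.201) = 0.3890 + 0.0000 = 0.3891.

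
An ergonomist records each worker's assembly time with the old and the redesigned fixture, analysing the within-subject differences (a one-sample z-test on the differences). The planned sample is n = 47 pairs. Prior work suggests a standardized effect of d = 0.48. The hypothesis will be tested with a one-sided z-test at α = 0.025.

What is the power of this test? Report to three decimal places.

Noncentrality parameter: δ = d·√n = 0.48 × √47 = 3.2907
One-sided α = 0.025 → critical value z_{0.025} = 1.960.
Power = Φ(δ − 1.960) = Φ(1.331) = 0.9084.

Power ≈ 0.908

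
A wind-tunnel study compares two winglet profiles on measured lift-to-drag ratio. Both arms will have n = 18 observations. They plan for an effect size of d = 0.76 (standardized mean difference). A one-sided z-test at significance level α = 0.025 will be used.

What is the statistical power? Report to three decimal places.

Power ≈ 0.626

Noncentrality parameter: δ = d·√(n/2) = 0.76 × √(18/2) = 2.2800
One-sided α = 0.025 → critical value z_{0.025} = 1.960.
Power = Φ(δ − 1.960) = Φ(0.320) = 0.6255.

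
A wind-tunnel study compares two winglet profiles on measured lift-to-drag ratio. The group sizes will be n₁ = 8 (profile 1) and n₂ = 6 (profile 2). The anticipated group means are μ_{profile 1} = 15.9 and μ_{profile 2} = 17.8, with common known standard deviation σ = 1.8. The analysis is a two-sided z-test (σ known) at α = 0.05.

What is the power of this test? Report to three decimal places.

Power ≈ 0.498

Standardized effect: d = |μ_{profile 1} − μ_{profile 2}| / σ = |15.9 − 17.8| / 1.8 = 1.0556
Noncentrality parameter: δ = d / √(1/n₁ + 1/n₂) = 1.0556 / √(1/8 + 1/6) = 1.9545
Critical value for a two-sided test at α = 0.05: z_{α/2} = 1.960.
Power = Φ(δ − 1.960) + Φ(−δ − 1.960) = Φ(-0.005) + Φ(-3.914) = 0.4978 + 0.0000 = 0.4979.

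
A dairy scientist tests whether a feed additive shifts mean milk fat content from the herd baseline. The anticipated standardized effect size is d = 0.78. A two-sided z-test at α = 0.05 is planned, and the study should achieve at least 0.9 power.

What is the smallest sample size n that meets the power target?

Set Φ(δ − 1.960) = 0.9; then δ − 1.960 = Φ⁻¹(0.9) = 1.282, giving δ = 3.242.
(For δ > 0 the lower-tail rejection region contributes negligibly to power, so the one-term inversion is standard.)
δ = d·√n ⇒ n = (δ/d)² = (3.242 / 0.78)² = 17.27.
Rounding up, n = 18.

n = 18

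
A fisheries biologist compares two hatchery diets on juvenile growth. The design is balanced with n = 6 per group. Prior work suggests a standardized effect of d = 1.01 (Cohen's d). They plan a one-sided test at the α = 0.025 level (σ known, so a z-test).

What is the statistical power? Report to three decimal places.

Noncentrality parameter: δ = d·√(n/2) = 1.01 × √(6/2) = 1.7494
Critical value for a one-sided test at α = 0.025: z_α = 1.960.
Power = P(Z > 1.960 − δ) = Φ(-0.211) = 0.4166.

Power ≈ 0.417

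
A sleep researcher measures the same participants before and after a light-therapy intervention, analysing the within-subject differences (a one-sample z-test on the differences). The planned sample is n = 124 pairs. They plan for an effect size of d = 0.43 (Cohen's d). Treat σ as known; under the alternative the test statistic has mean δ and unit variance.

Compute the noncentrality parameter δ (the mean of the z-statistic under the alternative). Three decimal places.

δ ≈ 4.788

The noncentrality parameter scales effect size by the design's sample-size factor: δ = d·√n = 0.43 × √124 = 4.7883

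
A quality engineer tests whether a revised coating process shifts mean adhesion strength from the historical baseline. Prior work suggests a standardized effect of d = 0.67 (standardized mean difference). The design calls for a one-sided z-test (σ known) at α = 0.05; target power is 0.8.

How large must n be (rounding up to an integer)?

n = 14

Set Φ(δ − 1.645) = 0.8; then δ − 1.645 = Φ⁻¹(0.8) = 0.842, giving δ = 2.486.
δ = d·√n ⇒ n = (δ/d)² = (2.486 / 0.67)² = 13.77.
Rounding up, n = 14.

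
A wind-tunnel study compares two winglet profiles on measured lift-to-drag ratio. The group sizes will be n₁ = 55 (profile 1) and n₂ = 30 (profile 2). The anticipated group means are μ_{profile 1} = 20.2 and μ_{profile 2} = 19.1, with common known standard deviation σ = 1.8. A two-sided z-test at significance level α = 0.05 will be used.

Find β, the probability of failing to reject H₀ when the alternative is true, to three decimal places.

Standardized effect: d = |μ_{profile 1} − μ_{profile 2}| / σ = |20.2 − 19.1| / 1.8 = 0.6111
Noncentrality parameter: δ = d / √(1/n₁ + 1/n₂) = 0.6111 / √(1/55 + 1/30) = 2.6925
Two-sided α = 0.05 → critical value z_{0.025} = 1.960.
Power = Φ(δ − 1.960) + Φ(−δ − 1.960) = Φ(0.733) + Φ(-4.652) = 0.7681 + 0.0000 = 0.7681.
Type II error: β = 1 − power = 1 − 0.7681 = 0.2319.

β ≈ 0.232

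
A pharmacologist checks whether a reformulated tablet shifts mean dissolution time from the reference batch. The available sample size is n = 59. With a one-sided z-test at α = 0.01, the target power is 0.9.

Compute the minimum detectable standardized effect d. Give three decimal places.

d ≈ 0.470

Required noncentrality: δ = z_{0.01} + z_{0.10} = 2.326 + 1.282 = 3.608.
δ = d·√n ⇒ d = δ/√n = 3.608/√59 = 0.4697.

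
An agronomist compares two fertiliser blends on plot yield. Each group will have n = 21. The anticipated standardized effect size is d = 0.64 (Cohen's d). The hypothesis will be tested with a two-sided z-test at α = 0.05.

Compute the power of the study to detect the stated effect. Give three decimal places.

Noncentrality parameter: δ = d·√(n/2) = 0.64 × √(21/2) = 2.0738
Critical value for a two-sided test at α = 0.05: z_{α/2} = 1.960.
Power = Φ(δ − 1.960) + Φ(−δ − 1.960) = Φ(0.114) + Φ(-4.034) = 0.5453 + 0.0000 = 0.5454.

Power ≈ 0.545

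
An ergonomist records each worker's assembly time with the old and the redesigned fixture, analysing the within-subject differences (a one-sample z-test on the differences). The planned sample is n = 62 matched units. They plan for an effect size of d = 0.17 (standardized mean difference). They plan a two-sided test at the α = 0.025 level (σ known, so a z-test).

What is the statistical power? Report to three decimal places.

Noncentrality parameter: δ = d·√n = 0.17 × √62 = 1.3386
Two-sided α = 0.025 → critical value z_{0.0125} = 2.241.
Power = Φ(δ − 2.241) + Φ(−δ − 2.241) = Φ(-0.903) + Φ(-3.580) = 0.1833 + 0.0002 = 0.1835.

Power ≈ 0.183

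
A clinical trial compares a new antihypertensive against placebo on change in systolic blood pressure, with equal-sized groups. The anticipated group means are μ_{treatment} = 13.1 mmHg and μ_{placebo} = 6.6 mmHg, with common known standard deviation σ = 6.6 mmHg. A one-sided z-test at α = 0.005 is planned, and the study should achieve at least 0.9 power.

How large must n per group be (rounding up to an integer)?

n = 31 per group

Standardized effect: d = |μ_{treatment} − μ_{placebo}| / σ = |13.1 − 6.6| / 6.6 = 0.9848
For power 0.9 need Φ(δ − z_{0.005}) = 0.9, so δ = z_{0.005} + z_{0.10} = 2.576 + 1.282 = 3.857.
δ = d·√(n/2) ⇒ n = 2(δ/d)² = 2 × (3.857 / 0.9848)² = 30.68.
Round up to the next whole unit.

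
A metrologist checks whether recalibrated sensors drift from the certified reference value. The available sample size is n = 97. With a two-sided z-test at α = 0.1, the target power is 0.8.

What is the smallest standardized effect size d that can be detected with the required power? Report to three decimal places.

d ≈ 0.252

Required noncentrality: δ = z_{0.05} + z_{0.20} = 1.645 + 0.842 = 2.486.
(Lower-tail contribution to power is negligible for δ > 0.)
δ = d·√n ⇒ d = δ/√n = 2.486/√97 = 0.2525.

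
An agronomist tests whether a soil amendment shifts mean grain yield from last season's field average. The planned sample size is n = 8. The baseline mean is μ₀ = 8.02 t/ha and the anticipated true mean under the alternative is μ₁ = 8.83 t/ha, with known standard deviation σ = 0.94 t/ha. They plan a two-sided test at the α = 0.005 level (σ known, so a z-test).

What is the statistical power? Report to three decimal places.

Standardized effect: d = |μ₁ − μ₀| / σ = |8.83 − 8.02| / 0.94 = 0.8617
Noncentrality parameter: δ = d·√n = 0.8617 × √8 = 2.4373
Two-sided α = 0.005 → critical value z_{0.0025} = 2.807.
Power = Φ(δ − 2.807) + Φ(−δ − 2.807) = Φ(-0.370) + Φ(-5.244) = 0.3558 + 0.0000 = 0.3558.

Power ≈ 0.356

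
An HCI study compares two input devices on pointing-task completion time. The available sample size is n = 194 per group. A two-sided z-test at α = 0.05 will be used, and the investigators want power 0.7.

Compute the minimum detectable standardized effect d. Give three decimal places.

Need Φ(δ − 1.960) = 0.7, so δ = 1.960 + 0.524 = 2.484.
(Lower-tail contribution to power is negligible for δ > 0.)
δ = d·√(n/2) ⇒ d = δ/√(n/2) = 2.484/√(194/2) = 0.2522.

d ≈ 0.252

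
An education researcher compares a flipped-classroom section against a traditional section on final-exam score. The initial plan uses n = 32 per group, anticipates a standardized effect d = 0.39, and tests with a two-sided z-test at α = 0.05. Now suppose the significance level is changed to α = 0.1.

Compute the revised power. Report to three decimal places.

Power ≈ 0.467

δ = d·√(n/2) = 0.39 × √(32/2) = 1.5600 (unchanged). New critical value: z_{0.05} = 1.645.
Revised power = Φ(δ − 1.645) + Φ(−δ − 1.645) = Φ(-0.085) + Φ(-3.205) = 0.4662 + 0.0007 = 0.4669.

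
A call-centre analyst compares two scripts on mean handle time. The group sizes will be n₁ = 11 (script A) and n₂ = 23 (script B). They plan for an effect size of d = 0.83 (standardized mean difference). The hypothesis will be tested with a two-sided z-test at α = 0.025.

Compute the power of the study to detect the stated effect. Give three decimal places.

Power ≈ 0.509

Noncentrality parameter: δ = d / √(1/n₁ + 1/n₂) = 0.83 / √(1/11 + 1/23) = 2.2641
Two-sided α = 0.025 → critical value z_{0.0125} = 2.241.
Power = Φ(δ − 2.241) + Φ(−δ − 2.241) = Φ(0.023) + Φ(-4.506) = 0.5091 + 0.0000 = 0.5091.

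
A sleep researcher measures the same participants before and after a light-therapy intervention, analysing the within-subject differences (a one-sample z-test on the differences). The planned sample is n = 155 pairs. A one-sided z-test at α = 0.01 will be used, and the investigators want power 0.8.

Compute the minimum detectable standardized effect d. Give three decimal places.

d ≈ 0.254

Need Φ(δ − 2.326) = 0.8, so δ = 2.326 + 0.842 = 3.168.
δ = d·√n ⇒ d = δ/√n = 3.168/√155 = 0.2545.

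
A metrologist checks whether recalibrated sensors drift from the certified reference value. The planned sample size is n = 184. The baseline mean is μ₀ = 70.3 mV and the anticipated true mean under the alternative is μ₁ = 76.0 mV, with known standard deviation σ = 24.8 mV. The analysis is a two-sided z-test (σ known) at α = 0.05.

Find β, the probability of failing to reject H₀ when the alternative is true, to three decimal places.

β ≈ 0.123

Standardized effect: d = |μ₁ − μ₀| / σ = |76.0 − 70.3| / 24.8 = 0.2298
Noncentrality parameter: δ = d·√n = 0.2298 × √184 = 3.1177
Two-sided α = 0.05 → critical value z_{0.025} = 1.960.
Power = Φ(δ − 1.960) + Φ(−δ − 1.960) = Φ(1.158) + Φ(-5.078) = 0.8765 + 0.0000 = 0.8765.
Type II error: β = 1 − power = 1 − 0.8765 = 0.1235.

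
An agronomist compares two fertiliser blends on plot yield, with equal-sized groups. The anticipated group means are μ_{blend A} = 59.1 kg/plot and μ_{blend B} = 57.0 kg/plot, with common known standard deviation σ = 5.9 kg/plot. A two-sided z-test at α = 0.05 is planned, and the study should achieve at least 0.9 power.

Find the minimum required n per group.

Standardized effect: d = |μ_{blend A} − μ_{blend B}| / σ = |59.1 − 57.0| / 5.9 = 0.3559
Set Φ(δ − 1.960) = 0.9; then δ − 1.960 = Φ⁻¹(0.9) = 1.282, giving δ = 3.242.
(Ignoring the negligible lower-tail rejection probability gives the usual closed-form inversion.)
δ = d·√(n/2) ⇒ n = 2(δ/d)² = 2 × (3.242 / 0.3559)² = 165.88.
Rounding up, n = 166 per group.

n = 166 per group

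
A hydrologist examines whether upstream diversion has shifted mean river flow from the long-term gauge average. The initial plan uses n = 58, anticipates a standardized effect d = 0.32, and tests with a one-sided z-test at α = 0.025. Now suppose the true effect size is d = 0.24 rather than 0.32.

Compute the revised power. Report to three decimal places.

With d = 0.24: δ = d·√n = 0.24 × √58 = 1.8278. Critical value z_{0.025} = 1.960.
Revised power = Φ(δ − 1.960) = Φ(-0.132) = 0.4474.

Power ≈ 0.447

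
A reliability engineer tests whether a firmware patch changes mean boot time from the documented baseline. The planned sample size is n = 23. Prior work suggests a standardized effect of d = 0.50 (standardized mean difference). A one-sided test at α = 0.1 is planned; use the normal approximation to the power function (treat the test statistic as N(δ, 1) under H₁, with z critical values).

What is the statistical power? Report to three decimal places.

Power ≈ 0.868

Noncentrality parameter: δ = d·√n = 0.50 × √23 = 2.3979
One-sided α = 0.1 → critical value z_{0.1} = 1.282.
Power = Φ(δ − 1.282) = Φ(1.116) = 0.8679.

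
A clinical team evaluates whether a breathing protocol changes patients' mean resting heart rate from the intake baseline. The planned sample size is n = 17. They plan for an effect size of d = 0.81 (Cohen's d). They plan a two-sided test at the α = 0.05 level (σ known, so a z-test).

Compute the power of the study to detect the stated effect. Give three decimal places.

Power ≈ 0.916

Noncentrality parameter: δ = d·√n = 0.81 × √17 = 3.3397
Critical value for a two-sided test at α = 0.05: z_{α/2} = 1.960.
Power = Φ(δ − 1.960) + Φ(−δ − 1.960) = Φ(1.380) + Φ(-5.300) = 0.9162 + 0.0000 = 0.9162.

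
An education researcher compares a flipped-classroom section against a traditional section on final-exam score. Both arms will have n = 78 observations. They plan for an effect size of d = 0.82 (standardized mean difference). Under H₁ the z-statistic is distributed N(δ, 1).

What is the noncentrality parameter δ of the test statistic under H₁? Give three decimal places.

δ ≈ 5.121

δ = d·√(n/2) = 0.82 × √(78/2) = 5.1209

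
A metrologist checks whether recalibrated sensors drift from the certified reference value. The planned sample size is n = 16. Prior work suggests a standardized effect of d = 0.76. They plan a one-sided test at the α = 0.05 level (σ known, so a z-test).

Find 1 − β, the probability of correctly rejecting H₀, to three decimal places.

Power ≈ 0.919

Noncentrality parameter: λ = d·√n = 0.76 × √16 = 3.0400
One-sided α = 0.05 → critical value z_{0.05} = 1.645.
Power = P(Z > 1.645 − λ) = Φ(1.395) = 0.9185.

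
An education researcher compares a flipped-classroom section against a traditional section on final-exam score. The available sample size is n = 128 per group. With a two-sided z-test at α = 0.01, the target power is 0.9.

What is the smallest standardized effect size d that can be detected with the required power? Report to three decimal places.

Required noncentrality: δ = z_{0.005} + z_{0.10} = 2.576 + 1.282 = 3.857.
(Lower-tail contribution to power is negligible for δ > 0.)
δ = d·√(n/2) ⇒ d = δ/√(n/2) = 3.857/√(128/2) = 0.4822.

d ≈ 0.482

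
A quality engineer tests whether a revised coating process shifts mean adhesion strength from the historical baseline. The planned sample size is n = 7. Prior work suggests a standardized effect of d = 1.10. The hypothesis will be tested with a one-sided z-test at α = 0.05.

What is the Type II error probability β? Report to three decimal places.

β ≈ 0.103

Noncentrality parameter: δ = d·√n = 1.10 × √7 = 2.9103
Critical value for a one-sided test at α = 0.05: z_α = 1.645.
Power = Φ(δ − 1.645) = Φ(1.265) = 0.8971.
Type II error: β = 1 − power = 1 − 0.8971 = 0.1029.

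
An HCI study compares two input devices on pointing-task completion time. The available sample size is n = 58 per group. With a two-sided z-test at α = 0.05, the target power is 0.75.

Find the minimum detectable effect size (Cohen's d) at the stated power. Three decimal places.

Need Φ(δ − 1.960) = 0.75, so δ = 1.960 + 0.674 = 2.634.
(The second rejection-region term Φ(−δ − z_{α/2}) is negligible and dropped.)
δ = d·√(n/2) ⇒ d = δ/√(n/2) = 2.634/√(58/2) = 0.4892.

d ≈ 0.489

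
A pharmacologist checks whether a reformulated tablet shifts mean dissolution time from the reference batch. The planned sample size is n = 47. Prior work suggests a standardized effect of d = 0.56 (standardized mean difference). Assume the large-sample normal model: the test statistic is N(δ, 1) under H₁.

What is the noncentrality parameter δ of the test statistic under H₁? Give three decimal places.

δ = d·√n = 0.56 × √47 = 3.8392

δ ≈ 3.839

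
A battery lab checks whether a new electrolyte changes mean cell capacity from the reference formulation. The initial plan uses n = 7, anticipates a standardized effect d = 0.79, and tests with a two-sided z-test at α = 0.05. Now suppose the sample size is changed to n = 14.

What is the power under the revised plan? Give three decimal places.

Power ≈ 0.840

With n = 14: δ = d·√n = 0.79 × √14 = 2.9559. Critical value z_{0.025} = 1.960.
Revised power = Φ(δ − 1.960) + Φ(−δ − 1.960) = Φ(0.996) + Φ(-4.916) = 0.8404 + 0.0000 = 0.8404.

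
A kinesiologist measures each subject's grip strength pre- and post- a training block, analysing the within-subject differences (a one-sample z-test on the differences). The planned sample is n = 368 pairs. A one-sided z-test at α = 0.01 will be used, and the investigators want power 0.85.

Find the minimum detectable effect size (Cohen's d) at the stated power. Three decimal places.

d ≈ 0.175

Need Φ(δ − 2.326) = 0.85, so δ = 2.326 + 1.036 = 3.363.
δ = d·√n ⇒ d = δ/√n = 3.363/√368 = 0.1753.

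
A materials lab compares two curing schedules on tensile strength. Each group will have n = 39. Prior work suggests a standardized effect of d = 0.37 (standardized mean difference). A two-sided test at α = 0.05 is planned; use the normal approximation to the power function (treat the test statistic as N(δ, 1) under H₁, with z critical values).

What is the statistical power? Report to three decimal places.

Power ≈ 0.372

Noncentrality parameter: δ = d·√(n/2) = 0.37 × √(39/2) = 1.6339
Critical value for a two-sided test at α = 0.05: z_{α/2} = 1.960.
Power = Φ(δ − 1.960) + Φ(−δ − 1.960) = Φ(-0.326) + Φ(-3.594) = 0.3722 + 0.0002 = 0.3723.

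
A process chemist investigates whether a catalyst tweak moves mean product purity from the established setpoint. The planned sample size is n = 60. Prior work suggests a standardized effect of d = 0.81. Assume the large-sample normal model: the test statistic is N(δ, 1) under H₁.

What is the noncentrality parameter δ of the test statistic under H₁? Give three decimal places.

δ = d·√n = 0.81 × √60 = 6.2742

δ ≈ 6.274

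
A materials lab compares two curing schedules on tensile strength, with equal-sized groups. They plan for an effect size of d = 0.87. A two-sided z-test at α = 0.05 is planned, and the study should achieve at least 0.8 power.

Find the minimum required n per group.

n = 21 per group

Set Φ(δ − 1.960) = 0.8; then δ − 1.960 = Φ⁻¹(0.8) = 0.842, giving δ = 2.802.
(For δ > 0 the lower-tail rejection region contributes negligibly to power, so the one-term inversion is standard.)
δ = d·√(n/2) ⇒ n = 2(δ/d)² = 2 × (2.802 / 0.87)² = 20.74.
Round up to the next whole unit.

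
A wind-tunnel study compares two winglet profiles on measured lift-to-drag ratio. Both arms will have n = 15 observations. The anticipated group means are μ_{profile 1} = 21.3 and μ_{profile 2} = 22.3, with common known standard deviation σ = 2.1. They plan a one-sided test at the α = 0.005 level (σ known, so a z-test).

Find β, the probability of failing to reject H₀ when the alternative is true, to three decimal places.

β ≈ 0.898

Standardized effect: d = |μ_{profile 1} − μ_{profile 2}| / σ = |21.3 − 22.3| / 2.1 = 0.4762
Noncentrality parameter: δ = d·√(n/2) = 0.4762 × √(15/2) = 1.3041
One-sided α = 0.005 → critical value z_{0.005} = 2.576.
Power = P(Z > 2.576 − δ) = Φ(-1.272) = 0.1017.
Type II error: β = 1 − power = 1 − 0.1017 = 0.8983.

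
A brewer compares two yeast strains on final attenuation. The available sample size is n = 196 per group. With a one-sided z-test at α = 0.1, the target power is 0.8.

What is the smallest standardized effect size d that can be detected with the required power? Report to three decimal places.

Need Φ(δ − 1.282) = 0.8, so δ = 1.282 + 0.842 = 2.123.
δ = d·√(n/2) ⇒ d = δ/√(n/2) = 2.123/√(196/2) = 0.2145.

d ≈ 0.214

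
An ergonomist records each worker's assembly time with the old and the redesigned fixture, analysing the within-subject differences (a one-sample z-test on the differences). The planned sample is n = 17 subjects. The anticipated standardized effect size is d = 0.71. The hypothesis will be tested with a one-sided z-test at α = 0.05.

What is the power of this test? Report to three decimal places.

Power ≈ 0.900

Noncentrality parameter: δ = d·√n = 0.71 × √17 = 2.9274
Critical value for a one-sided test at α = 0.05: z_α = 1.645.
Power = Φ(δ − 1.645) = Φ(1.283) = 0.9002.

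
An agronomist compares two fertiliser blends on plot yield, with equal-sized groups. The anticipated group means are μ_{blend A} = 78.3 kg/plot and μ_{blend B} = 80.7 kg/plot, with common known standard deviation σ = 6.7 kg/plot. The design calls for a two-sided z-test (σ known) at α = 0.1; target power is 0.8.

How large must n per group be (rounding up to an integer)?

n = 97 per group

Standardized effect: d = |μ_{blend A} − μ_{blend B}| / σ = |78.3 − 80.7| / 6.7 = 0.3582
For power 0.8 need Φ(δ − z_{0.05}) = 0.8, so δ = z_{0.05} + z_{0.20} = 1.645 + 0.842 = 2.486.
(The Φ(−δ − z_{α/2}) term is vanishingly small for δ > 0 and is dropped in the standard sample-size formula.)
δ = d·√(n/2) ⇒ n = 2(δ/d)² = 2 × (2.486 / 0.3582)² = 96.37.
Rounding up, n = 97 per group.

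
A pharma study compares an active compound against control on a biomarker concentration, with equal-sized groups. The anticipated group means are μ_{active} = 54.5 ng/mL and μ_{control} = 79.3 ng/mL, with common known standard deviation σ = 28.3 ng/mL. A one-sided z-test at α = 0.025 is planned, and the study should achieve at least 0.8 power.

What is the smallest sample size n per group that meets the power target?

n = 21 per group

Standardized effect: d = |μ_{active} − μ_{control}| / σ = |54.5 − 79.3| / 28.3 = 0.8763
Set Φ(δ − 1.960) = 0.8; then δ − 1.960 = Φ⁻¹(0.8) = 0.842, giving δ = 2.802.
δ = d·√(n/2) ⇒ n = 2(δ/d)² = 2 × (2.802 / 0.8763)² = 20.44.
Round up to the next whole unit.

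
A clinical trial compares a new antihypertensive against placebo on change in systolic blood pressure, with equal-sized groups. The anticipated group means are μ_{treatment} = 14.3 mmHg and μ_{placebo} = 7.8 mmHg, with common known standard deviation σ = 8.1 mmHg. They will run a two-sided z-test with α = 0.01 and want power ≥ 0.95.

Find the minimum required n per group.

n = 56 per group

Standardized effect: d = |μ_{treatment} − μ_{placebo}| / σ = |14.3 − 7.8| / 8.1 = 0.8025
Set Φ(δ − 2.576) = 0.95; then δ − 2.576 = Φ⁻¹(0.95) = 1.645, giving δ = 4.221.
(For δ > 0 the lower-tail rejection region contributes negligibly to power, so the one-term inversion is standard.)
δ = d·√(n/2) ⇒ n = 2(δ/d)² = 2 × (4.221 / 0.8025)² = 55.33.
Round up to the next whole unit.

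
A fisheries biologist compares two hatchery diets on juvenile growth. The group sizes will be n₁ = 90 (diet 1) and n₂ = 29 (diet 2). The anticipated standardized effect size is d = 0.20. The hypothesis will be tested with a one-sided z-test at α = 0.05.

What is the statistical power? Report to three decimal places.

Noncentrality parameter: λ = d / √(1/n₁ + 1/n₂) = 0.20 / √(1/90 + 1/29) = 0.9366
One-sided α = 0.05 → critical value z_{0.05} = 1.645.
Power = Φ(λ − 1.645) = Φ(-0.708) = 0.2394.

Power ≈ 0.239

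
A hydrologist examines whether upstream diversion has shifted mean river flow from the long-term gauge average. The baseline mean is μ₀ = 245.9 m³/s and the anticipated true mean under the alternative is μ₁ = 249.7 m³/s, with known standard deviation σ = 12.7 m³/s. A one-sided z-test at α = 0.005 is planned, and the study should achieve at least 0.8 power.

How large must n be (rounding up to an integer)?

n = 131

Standardized effect: d = |μ₁ − μ₀| / σ = |249.7 − 245.9| / 12.7 = 0.2992
Set Φ(δ − 2.576) = 0.8; then δ − 2.576 = Φ⁻¹(0.8) = 0.842, giving δ = 3.417.
δ = d·√n ⇒ n = (δ/d)² = (3.417 / 0.2992)² = 130.45.
Round up to the next whole unit.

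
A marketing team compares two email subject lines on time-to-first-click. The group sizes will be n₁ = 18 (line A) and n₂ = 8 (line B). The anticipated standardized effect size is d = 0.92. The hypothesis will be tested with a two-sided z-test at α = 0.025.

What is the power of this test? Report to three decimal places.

Noncentrality parameter: δ = d / √(1/n₁ + 1/n₂) = 0.92 / √(1/18 + 1/8) = 2.1651
Two-sided α = 0.025 → critical value z_{0.0125} = 2.241.
Power = Φ(δ − 2.241) + Φ(−δ − 2.241) = Φ(-0.076) + Φ(-4.407) = 0.4696 + 0.0000 = 0.4696.

Power ≈ 0.470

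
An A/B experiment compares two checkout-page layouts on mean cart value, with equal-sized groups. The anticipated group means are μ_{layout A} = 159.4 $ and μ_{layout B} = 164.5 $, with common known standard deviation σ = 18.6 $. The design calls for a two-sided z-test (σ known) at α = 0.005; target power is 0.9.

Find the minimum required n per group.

Standardized effect: d = |μ_{layout A} − μ_{layout B}| / σ = |159.4 − 164.5| / 18.6 = 0.2742
Set Φ(δ − 2.807) = 0.9; then δ − 2.807 = Φ⁻¹(0.9) = 1.282, giving δ = 4.089.
(For δ > 0 the lower-tail rejection region contributes negligibly to power, so the one-term inversion is standard.)
δ = d·√(n/2) ⇒ n = 2(δ/d)² = 2 × (4.089 / 0.2742)² = 444.69.
Rounding up, n = 445 per group.

n = 445 per group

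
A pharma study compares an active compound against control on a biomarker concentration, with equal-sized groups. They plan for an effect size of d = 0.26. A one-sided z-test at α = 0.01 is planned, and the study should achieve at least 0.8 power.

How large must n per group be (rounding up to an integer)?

Set Φ(δ − 2.326) = 0.8; then δ − 2.326 = Φ⁻¹(0.8) = 0.842, giving δ = 3.168.
δ = d·√(n/2) ⇒ n = 2(δ/d)² = 2 × (3.168 / 0.26)² = 296.92.
Rounding up, n = 297 per group.

n = 297 per group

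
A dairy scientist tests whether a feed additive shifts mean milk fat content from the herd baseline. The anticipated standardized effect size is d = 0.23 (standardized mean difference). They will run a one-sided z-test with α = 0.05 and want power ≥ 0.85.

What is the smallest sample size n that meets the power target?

For power 0.85 need Φ(δ − z_{0.05}) = 0.85, so δ = z_{0.05} + z_{0.15} = 1.645 + 1.036 = 2.681.
δ = d·√n ⇒ n = (δ/d)² = (2.681 / 0.23)² = 135.90.
Rounding up, n = 136.

n = 136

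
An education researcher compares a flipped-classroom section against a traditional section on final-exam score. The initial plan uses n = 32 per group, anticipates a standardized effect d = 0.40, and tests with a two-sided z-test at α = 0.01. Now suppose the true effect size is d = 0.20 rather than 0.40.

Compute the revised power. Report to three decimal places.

Power ≈ 0.038

With d = 0.20: δ = d·√(n/2) = 0.20 × √(32/2) = 0.8000. Critical value z_{0.005} = 2.576.
Revised power = Φ(δ − 2.576) + Φ(−δ − 2.576) = Φ(-1.776) + Φ(-3.376) = 0.0379 + 0.0004 = 0.0382.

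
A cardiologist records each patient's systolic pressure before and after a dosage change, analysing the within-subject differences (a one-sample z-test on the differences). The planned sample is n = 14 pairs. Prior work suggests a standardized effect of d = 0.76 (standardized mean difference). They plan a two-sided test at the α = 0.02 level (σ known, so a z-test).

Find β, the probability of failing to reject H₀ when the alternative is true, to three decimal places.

Noncentrality parameter: δ = d·√n = 0.76 × √14 = 2.8437
Critical value for a two-sided test at α = 0.02: z_{α/2} = 2.326.
Power = Φ(δ − 2.326) + Φ(−δ − 2.326) = Φ(0.517) + Φ(-5.170) = 0.6975 + 0.0000 = 0.6975.
Type II error: β = 1 − power = 1 − 0.6975 = 0.3025.

β ≈ 0.302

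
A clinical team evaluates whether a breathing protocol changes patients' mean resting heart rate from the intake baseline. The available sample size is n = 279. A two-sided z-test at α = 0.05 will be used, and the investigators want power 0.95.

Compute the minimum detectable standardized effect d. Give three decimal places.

Need Φ(δ − 1.960) = 0.95, so δ = 1.960 + 1.645 = 3.605.
(The second rejection-region term Φ(−δ − z_{α/2}) is negligible and dropped.)
δ = d·√n ⇒ d = δ/√n = 3.605/√279 = 0.2158.

d ≈ 0.216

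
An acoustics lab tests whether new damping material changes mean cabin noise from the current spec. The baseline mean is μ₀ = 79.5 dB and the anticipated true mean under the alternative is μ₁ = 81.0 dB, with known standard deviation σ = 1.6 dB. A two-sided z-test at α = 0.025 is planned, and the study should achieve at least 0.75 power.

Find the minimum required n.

Standardized effect: d = |μ₁ − μ₀| / σ = |81.0 − 79.5| / 1.6 = 0.9375
For power 0.75 need Φ(δ − z_{0.0125}) = 0.75, so δ = z_{0.0125} + z_{0.25} = 2.241 + 0.674 = 2.916.
(The Φ(−δ − z_{α/2}) term is vanishingly small for δ > 0 and is dropped in the standard sample-size formula.)
δ = d·√n ⇒ n = (δ/d)² = (2.916 / 0.9375)² = 9.67.
Round up to the next whole unit.

n = 10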